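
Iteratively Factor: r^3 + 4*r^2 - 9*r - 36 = (r + 3)*(r^2 + r - 12) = (r + 3)*(r + 4)*(r - 3)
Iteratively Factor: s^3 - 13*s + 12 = (s + 4)*(s^2 - 4*s + 3) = (s - 3)*(s + 4)*(s - 1)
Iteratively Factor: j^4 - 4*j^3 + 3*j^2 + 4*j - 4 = (j - 2)*(j^3 - 2*j^2 - j + 2) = (j - 2)*(j + 1)*(j^2 - 3*j + 2) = (j - 2)*(j - 1)*(j + 1)*(j - 2)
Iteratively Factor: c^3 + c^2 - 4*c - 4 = (c + 2)*(c^2 - c - 2) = (c + 1)*(c + 2)*(c - 2)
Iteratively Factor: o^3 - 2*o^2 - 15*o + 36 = (o + 4)*(o^2 - 6*o + 9) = (o - 3)*(o + 4)*(o - 3)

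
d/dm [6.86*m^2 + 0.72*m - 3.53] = 13.72*m + 0.72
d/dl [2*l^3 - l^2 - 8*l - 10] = 6*l^2 - 2*l - 8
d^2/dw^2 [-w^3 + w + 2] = -6*w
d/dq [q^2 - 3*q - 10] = 2*q - 3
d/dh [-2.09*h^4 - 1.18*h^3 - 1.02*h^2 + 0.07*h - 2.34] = -8.36*h^3 - 3.54*h^2 - 2.04*h + 0.07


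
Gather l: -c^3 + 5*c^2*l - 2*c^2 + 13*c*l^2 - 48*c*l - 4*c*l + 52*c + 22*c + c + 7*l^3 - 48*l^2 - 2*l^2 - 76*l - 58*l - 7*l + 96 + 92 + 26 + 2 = -c^3 - 2*c^2 + 75*c + 7*l^3 + l^2*(13*c - 50) + l*(5*c^2 - 52*c - 141) + 216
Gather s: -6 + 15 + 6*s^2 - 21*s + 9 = 6*s^2 - 21*s + 18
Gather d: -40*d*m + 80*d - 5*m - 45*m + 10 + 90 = d*(80 - 40*m) - 50*m + 100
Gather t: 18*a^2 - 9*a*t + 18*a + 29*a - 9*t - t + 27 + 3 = 18*a^2 + 47*a + t*(-9*a - 10) + 30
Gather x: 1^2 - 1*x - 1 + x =0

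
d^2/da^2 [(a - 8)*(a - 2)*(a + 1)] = 6*a - 18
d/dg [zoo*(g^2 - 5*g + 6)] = zoo*(g + 1)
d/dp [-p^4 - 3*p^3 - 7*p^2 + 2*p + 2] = -4*p^3 - 9*p^2 - 14*p + 2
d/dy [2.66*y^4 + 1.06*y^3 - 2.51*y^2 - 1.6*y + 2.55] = 10.64*y^3 + 3.18*y^2 - 5.02*y - 1.6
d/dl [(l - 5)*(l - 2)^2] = 3*(l - 4)*(l - 2)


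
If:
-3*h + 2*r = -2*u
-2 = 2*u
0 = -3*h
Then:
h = 0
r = 1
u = -1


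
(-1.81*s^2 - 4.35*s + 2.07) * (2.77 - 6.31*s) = 11.4211*s^3 + 22.4348*s^2 - 25.1112*s + 5.7339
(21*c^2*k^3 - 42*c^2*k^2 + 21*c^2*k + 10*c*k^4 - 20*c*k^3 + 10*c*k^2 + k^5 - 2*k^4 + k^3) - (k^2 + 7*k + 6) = 21*c^2*k^3 - 42*c^2*k^2 + 21*c^2*k + 10*c*k^4 - 20*c*k^3 + 10*c*k^2 + k^5 - 2*k^4 + k^3 - k^2 - 7*k - 6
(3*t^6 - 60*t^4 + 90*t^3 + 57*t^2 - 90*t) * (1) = 3*t^6 - 60*t^4 + 90*t^3 + 57*t^2 - 90*t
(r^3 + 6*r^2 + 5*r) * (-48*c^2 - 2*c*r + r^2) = -48*c^2*r^3 - 288*c^2*r^2 - 240*c^2*r - 2*c*r^4 - 12*c*r^3 - 10*c*r^2 + r^5 + 6*r^4 + 5*r^3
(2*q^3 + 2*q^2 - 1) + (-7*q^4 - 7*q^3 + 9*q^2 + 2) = -7*q^4 - 5*q^3 + 11*q^2 + 1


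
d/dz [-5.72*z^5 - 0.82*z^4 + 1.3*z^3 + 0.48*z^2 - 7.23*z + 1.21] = -28.6*z^4 - 3.28*z^3 + 3.9*z^2 + 0.96*z - 7.23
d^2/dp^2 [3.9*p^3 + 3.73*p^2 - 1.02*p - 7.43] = 23.4*p + 7.46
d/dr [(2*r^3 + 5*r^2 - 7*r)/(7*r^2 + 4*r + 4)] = (14*r^4 + 16*r^3 + 93*r^2 + 40*r - 28)/(49*r^4 + 56*r^3 + 72*r^2 + 32*r + 16)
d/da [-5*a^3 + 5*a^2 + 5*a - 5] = -15*a^2 + 10*a + 5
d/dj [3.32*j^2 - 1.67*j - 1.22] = 6.64*j - 1.67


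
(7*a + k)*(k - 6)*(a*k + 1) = 7*a^2*k^2 - 42*a^2*k + a*k^3 - 6*a*k^2 + 7*a*k - 42*a + k^2 - 6*k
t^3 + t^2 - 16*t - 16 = (t - 4)*(t + 1)*(t + 4)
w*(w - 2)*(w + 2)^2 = w^4 + 2*w^3 - 4*w^2 - 8*w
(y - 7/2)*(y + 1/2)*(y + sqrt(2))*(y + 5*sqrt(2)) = y^4 - 3*y^3 + 6*sqrt(2)*y^3 - 18*sqrt(2)*y^2 + 33*y^2/4 - 30*y - 21*sqrt(2)*y/2 - 35/2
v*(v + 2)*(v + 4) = v^3 + 6*v^2 + 8*v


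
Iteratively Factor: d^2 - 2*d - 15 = (d + 3)*(d - 5)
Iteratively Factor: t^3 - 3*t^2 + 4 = (t + 1)*(t^2 - 4*t + 4) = (t - 2)*(t + 1)*(t - 2)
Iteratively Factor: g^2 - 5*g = (g - 5)*(g)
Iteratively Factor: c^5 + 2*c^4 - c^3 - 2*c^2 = (c - 1)*(c^4 + 3*c^3 + 2*c^2) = c*(c - 1)*(c^3 + 3*c^2 + 2*c) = c*(c - 1)*(c + 1)*(c^2 + 2*c) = c*(c - 1)*(c + 1)*(c + 2)*(c)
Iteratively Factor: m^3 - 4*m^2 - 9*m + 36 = (m - 3)*(m^2 - m - 12) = (m - 4)*(m - 3)*(m + 3)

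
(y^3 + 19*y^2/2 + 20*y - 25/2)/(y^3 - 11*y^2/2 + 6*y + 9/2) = (2*y^3 + 19*y^2 + 40*y - 25)/(2*y^3 - 11*y^2 + 12*y + 9)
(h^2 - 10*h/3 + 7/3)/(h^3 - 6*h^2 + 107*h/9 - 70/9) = 3*(h - 1)/(3*h^2 - 11*h + 10)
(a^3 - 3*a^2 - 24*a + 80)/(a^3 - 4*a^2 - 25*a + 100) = (a - 4)/(a - 5)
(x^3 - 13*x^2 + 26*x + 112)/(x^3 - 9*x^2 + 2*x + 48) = (x - 7)/(x - 3)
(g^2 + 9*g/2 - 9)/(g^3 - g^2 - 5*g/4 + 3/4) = 2*(g + 6)/(2*g^2 + g - 1)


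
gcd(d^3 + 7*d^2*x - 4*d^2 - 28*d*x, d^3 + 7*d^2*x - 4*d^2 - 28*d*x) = d^3 + 7*d^2*x - 4*d^2 - 28*d*x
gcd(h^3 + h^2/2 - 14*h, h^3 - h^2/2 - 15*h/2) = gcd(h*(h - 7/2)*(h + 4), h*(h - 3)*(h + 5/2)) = h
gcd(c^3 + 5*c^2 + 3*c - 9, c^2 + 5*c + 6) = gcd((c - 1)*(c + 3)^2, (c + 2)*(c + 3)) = c + 3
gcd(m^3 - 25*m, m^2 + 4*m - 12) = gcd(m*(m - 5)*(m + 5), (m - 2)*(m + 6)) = 1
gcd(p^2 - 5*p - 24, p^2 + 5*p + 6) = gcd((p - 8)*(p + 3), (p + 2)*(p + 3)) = p + 3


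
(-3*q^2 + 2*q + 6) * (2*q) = -6*q^3 + 4*q^2 + 12*q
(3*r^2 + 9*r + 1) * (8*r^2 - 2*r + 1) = 24*r^4 + 66*r^3 - 7*r^2 + 7*r + 1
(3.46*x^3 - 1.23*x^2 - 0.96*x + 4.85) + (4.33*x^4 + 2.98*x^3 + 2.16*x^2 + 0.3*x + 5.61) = 4.33*x^4 + 6.44*x^3 + 0.93*x^2 - 0.66*x + 10.46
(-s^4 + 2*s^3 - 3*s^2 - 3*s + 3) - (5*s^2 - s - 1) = -s^4 + 2*s^3 - 8*s^2 - 2*s + 4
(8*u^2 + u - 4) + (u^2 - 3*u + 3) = 9*u^2 - 2*u - 1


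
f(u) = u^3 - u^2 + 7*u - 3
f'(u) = 3*u^2 - 2*u + 7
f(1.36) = 7.19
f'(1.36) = 9.83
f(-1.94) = -27.64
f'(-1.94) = 22.17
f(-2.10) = -31.37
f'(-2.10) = 24.43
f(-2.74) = -50.26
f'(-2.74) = 35.00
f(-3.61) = -88.35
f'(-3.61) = 53.32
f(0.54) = 0.65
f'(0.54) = 6.79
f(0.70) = 1.75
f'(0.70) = 7.07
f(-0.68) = -8.54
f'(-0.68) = 9.75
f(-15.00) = -3708.00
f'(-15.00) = 712.00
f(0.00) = -3.00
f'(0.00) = 7.00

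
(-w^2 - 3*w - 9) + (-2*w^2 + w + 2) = -3*w^2 - 2*w - 7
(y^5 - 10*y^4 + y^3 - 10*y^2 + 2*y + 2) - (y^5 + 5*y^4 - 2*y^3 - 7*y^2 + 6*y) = -15*y^4 + 3*y^3 - 3*y^2 - 4*y + 2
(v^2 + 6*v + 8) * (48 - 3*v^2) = -3*v^4 - 18*v^3 + 24*v^2 + 288*v + 384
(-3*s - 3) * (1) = -3*s - 3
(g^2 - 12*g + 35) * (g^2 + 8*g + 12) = g^4 - 4*g^3 - 49*g^2 + 136*g + 420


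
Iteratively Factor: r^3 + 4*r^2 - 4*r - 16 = (r + 4)*(r^2 - 4) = (r + 2)*(r + 4)*(r - 2)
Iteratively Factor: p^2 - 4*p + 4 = (p - 2)*(p - 2)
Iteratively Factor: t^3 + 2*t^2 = (t)*(t^2 + 2*t) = t^2*(t + 2)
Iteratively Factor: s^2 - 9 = (s + 3)*(s - 3)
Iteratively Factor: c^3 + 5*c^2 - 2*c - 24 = (c + 4)*(c^2 + c - 6) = (c - 2)*(c + 4)*(c + 3)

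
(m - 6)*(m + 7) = m^2 + m - 42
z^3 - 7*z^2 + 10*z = z*(z - 5)*(z - 2)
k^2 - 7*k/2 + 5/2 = (k - 5/2)*(k - 1)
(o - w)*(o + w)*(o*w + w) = o^3*w + o^2*w - o*w^3 - w^3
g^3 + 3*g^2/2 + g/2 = g*(g + 1/2)*(g + 1)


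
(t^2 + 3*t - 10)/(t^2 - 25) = (t - 2)/(t - 5)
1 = 1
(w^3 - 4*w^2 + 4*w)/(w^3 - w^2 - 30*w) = (-w^2 + 4*w - 4)/(-w^2 + w + 30)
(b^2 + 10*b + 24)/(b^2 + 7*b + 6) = (b + 4)/(b + 1)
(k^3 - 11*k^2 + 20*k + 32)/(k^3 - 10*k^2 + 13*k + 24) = (k - 4)/(k - 3)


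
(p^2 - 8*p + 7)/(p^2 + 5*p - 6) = (p - 7)/(p + 6)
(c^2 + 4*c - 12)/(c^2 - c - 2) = (c + 6)/(c + 1)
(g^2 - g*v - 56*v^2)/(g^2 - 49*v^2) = (-g + 8*v)/(-g + 7*v)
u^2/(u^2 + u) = u/(u + 1)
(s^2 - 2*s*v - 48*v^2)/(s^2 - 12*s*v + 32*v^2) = (s + 6*v)/(s - 4*v)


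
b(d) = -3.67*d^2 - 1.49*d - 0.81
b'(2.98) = -23.36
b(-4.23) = -60.17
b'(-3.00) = 20.53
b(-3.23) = -34.29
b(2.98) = -37.84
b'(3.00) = -23.51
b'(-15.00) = 108.61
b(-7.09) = -174.73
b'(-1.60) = 10.25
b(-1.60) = -7.82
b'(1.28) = -10.89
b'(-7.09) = 50.55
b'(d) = -7.34*d - 1.49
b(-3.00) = -29.37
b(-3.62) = -43.51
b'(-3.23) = 22.22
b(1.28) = -8.73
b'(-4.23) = 29.56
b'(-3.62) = 25.08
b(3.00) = -38.31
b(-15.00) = -804.21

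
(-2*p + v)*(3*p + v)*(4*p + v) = -24*p^3 - 2*p^2*v + 5*p*v^2 + v^3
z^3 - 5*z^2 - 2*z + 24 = (z - 4)*(z - 3)*(z + 2)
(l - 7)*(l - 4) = l^2 - 11*l + 28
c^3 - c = c*(c - 1)*(c + 1)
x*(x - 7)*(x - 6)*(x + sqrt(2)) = x^4 - 13*x^3 + sqrt(2)*x^3 - 13*sqrt(2)*x^2 + 42*x^2 + 42*sqrt(2)*x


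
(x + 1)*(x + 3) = x^2 + 4*x + 3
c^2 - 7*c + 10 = (c - 5)*(c - 2)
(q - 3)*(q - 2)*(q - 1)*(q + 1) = q^4 - 5*q^3 + 5*q^2 + 5*q - 6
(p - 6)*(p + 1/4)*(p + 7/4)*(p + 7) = p^4 + 3*p^3 - 633*p^2/16 - 1337*p/16 - 147/8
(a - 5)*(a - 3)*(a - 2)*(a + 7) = a^4 - 3*a^3 - 39*a^2 + 187*a - 210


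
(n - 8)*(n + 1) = n^2 - 7*n - 8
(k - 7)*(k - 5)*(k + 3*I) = k^3 - 12*k^2 + 3*I*k^2 + 35*k - 36*I*k + 105*I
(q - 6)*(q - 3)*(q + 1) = q^3 - 8*q^2 + 9*q + 18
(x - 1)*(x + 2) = x^2 + x - 2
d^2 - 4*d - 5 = (d - 5)*(d + 1)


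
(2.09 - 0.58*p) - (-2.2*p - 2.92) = 1.62*p + 5.01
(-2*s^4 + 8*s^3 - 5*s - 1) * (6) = -12*s^4 + 48*s^3 - 30*s - 6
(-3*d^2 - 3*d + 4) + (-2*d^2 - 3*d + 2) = -5*d^2 - 6*d + 6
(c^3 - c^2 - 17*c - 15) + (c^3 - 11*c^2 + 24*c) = 2*c^3 - 12*c^2 + 7*c - 15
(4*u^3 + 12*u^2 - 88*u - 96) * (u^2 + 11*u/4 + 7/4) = 4*u^5 + 23*u^4 - 48*u^3 - 317*u^2 - 418*u - 168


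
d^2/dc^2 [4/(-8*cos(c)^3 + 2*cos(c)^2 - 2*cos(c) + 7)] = 8*((-4*cos(c) + 2*cos(2*c) - 9*cos(3*c))*(8*cos(c) - cos(2*c) + 2*cos(3*c) - 8) - 4*(12*cos(c)^2 - 2*cos(c) + 1)^2*sin(c)^2)/(8*cos(c) - cos(2*c) + 2*cos(3*c) - 8)^3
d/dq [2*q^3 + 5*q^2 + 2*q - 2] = 6*q^2 + 10*q + 2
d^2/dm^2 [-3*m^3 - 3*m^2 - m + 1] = -18*m - 6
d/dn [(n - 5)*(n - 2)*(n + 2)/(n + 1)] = 2*(n^3 - n^2 - 5*n - 12)/(n^2 + 2*n + 1)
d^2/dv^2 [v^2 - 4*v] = 2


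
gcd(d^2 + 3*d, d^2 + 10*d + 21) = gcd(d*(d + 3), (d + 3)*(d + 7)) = d + 3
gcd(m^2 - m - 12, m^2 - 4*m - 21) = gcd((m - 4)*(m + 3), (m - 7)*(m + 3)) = m + 3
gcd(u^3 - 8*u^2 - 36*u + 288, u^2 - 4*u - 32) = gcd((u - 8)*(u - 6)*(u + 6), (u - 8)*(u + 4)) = u - 8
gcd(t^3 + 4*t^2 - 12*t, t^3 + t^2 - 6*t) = t^2 - 2*t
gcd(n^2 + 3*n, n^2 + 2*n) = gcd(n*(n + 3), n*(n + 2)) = n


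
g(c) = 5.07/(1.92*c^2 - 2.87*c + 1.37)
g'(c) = 5.07*(2.87 - 3.84*c)/(1.92*c^2 - 2.87*c + 1.37)^2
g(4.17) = 0.22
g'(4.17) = -0.13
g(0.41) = 9.82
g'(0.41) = 24.67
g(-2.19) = 0.30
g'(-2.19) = 0.20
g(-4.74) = 0.09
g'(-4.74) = 0.03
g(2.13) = 1.28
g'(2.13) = -1.71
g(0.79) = 16.85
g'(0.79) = -9.16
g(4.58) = 0.18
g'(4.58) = -0.09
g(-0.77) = 1.07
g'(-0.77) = 1.33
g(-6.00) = 0.06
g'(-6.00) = 0.02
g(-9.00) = 0.03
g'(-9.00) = 0.01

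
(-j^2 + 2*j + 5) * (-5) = 5*j^2 - 10*j - 25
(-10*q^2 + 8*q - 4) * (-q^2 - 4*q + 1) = 10*q^4 + 32*q^3 - 38*q^2 + 24*q - 4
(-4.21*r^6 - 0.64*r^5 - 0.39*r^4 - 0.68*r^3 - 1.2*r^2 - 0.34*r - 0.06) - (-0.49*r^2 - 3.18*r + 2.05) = -4.21*r^6 - 0.64*r^5 - 0.39*r^4 - 0.68*r^3 - 0.71*r^2 + 2.84*r - 2.11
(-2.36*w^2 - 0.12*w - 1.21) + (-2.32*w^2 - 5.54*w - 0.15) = -4.68*w^2 - 5.66*w - 1.36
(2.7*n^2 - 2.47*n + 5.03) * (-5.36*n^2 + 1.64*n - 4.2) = -14.472*n^4 + 17.6672*n^3 - 42.3516*n^2 + 18.6232*n - 21.126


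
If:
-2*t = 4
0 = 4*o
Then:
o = 0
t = -2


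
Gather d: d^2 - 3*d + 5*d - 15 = d^2 + 2*d - 15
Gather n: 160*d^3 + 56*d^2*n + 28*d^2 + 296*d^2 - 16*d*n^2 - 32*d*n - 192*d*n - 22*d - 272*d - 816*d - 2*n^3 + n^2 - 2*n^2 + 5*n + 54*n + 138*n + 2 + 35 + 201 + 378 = 160*d^3 + 324*d^2 - 1110*d - 2*n^3 + n^2*(-16*d - 1) + n*(56*d^2 - 224*d + 197) + 616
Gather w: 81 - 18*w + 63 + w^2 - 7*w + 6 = w^2 - 25*w + 150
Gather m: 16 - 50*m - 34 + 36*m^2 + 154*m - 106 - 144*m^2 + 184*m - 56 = -108*m^2 + 288*m - 180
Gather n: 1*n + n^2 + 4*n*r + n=n^2 + n*(4*r + 2)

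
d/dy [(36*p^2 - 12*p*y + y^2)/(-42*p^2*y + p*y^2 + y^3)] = (42*p^2 + 12*p*y - y^2)/(y^2*(49*p^2 + 14*p*y + y^2))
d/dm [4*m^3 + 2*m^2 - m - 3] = 12*m^2 + 4*m - 1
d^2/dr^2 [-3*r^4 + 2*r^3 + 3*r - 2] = 12*r*(1 - 3*r)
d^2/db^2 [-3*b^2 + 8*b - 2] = -6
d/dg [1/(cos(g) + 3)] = sin(g)/(cos(g) + 3)^2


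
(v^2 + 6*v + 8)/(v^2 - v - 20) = (v + 2)/(v - 5)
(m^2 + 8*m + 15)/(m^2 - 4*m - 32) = (m^2 + 8*m + 15)/(m^2 - 4*m - 32)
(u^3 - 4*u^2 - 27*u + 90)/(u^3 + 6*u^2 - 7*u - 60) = (u - 6)/(u + 4)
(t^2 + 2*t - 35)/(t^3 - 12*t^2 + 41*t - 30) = (t + 7)/(t^2 - 7*t + 6)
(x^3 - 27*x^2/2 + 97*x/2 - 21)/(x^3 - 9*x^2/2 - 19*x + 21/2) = (x - 6)/(x + 3)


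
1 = 1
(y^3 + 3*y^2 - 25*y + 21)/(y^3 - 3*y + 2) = (y^2 + 4*y - 21)/(y^2 + y - 2)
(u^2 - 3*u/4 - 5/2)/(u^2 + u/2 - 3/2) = (4*u^2 - 3*u - 10)/(2*(2*u^2 + u - 3))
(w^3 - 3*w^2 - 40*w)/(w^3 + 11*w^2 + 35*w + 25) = w*(w - 8)/(w^2 + 6*w + 5)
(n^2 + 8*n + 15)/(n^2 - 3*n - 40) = (n + 3)/(n - 8)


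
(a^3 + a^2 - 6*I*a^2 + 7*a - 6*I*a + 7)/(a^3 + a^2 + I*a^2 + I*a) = (a - 7*I)/a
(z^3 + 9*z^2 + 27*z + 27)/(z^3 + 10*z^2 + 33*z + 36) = (z + 3)/(z + 4)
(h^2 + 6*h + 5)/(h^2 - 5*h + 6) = (h^2 + 6*h + 5)/(h^2 - 5*h + 6)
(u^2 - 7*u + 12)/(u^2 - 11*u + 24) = (u - 4)/(u - 8)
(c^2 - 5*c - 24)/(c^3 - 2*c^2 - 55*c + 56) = (c + 3)/(c^2 + 6*c - 7)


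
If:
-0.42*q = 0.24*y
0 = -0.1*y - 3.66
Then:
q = 20.91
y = -36.60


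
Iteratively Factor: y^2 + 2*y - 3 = (y + 3)*(y - 1)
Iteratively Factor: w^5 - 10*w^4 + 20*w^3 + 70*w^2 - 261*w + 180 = (w - 4)*(w^4 - 6*w^3 - 4*w^2 + 54*w - 45) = (w - 4)*(w - 3)*(w^3 - 3*w^2 - 13*w + 15) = (w - 4)*(w - 3)*(w + 3)*(w^2 - 6*w + 5) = (w - 5)*(w - 4)*(w - 3)*(w + 3)*(w - 1)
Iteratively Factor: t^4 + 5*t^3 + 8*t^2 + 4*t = (t + 2)*(t^3 + 3*t^2 + 2*t) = t*(t + 2)*(t^2 + 3*t + 2) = t*(t + 1)*(t + 2)*(t + 2)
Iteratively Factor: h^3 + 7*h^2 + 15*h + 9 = (h + 1)*(h^2 + 6*h + 9) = (h + 1)*(h + 3)*(h + 3)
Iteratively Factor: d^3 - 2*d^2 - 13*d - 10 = (d + 2)*(d^2 - 4*d - 5) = (d + 1)*(d + 2)*(d - 5)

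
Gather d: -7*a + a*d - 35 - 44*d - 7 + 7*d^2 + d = -7*a + 7*d^2 + d*(a - 43) - 42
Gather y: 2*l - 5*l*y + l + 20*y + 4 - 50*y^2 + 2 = 3*l - 50*y^2 + y*(20 - 5*l) + 6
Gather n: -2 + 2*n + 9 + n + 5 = 3*n + 12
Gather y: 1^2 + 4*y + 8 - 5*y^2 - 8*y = -5*y^2 - 4*y + 9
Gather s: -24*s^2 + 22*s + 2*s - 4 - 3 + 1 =-24*s^2 + 24*s - 6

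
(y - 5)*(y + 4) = y^2 - y - 20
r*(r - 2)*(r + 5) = r^3 + 3*r^2 - 10*r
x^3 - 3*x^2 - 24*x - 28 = (x - 7)*(x + 2)^2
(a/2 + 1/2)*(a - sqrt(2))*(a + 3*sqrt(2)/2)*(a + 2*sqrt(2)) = a^4/2 + a^3/2 + 5*sqrt(2)*a^3/4 - a^2/2 + 5*sqrt(2)*a^2/4 - 3*sqrt(2)*a - a/2 - 3*sqrt(2)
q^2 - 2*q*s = q*(q - 2*s)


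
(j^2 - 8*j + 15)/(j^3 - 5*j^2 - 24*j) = (-j^2 + 8*j - 15)/(j*(-j^2 + 5*j + 24))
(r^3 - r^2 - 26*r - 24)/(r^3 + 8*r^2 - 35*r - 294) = (r^2 + 5*r + 4)/(r^2 + 14*r + 49)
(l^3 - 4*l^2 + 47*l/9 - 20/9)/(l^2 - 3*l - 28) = (-9*l^3 + 36*l^2 - 47*l + 20)/(9*(-l^2 + 3*l + 28))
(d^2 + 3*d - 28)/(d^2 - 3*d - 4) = (d + 7)/(d + 1)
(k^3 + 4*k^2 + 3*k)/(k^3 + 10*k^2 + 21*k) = (k + 1)/(k + 7)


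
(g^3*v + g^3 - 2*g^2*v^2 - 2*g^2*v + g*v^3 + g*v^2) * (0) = 0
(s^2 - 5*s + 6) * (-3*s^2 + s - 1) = -3*s^4 + 16*s^3 - 24*s^2 + 11*s - 6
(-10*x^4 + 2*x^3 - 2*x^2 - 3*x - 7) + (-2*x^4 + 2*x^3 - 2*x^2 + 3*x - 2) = -12*x^4 + 4*x^3 - 4*x^2 - 9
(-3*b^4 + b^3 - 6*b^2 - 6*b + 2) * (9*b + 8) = -27*b^5 - 15*b^4 - 46*b^3 - 102*b^2 - 30*b + 16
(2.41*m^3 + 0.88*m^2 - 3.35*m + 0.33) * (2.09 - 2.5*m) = -6.025*m^4 + 2.8369*m^3 + 10.2142*m^2 - 7.8265*m + 0.6897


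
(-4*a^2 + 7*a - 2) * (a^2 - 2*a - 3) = -4*a^4 + 15*a^3 - 4*a^2 - 17*a + 6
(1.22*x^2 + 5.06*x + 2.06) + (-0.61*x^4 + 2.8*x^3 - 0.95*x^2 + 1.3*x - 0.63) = -0.61*x^4 + 2.8*x^3 + 0.27*x^2 + 6.36*x + 1.43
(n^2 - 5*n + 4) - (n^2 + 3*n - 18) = 22 - 8*n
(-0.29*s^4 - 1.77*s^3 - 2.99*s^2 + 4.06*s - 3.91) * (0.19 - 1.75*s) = 0.5075*s^5 + 3.0424*s^4 + 4.8962*s^3 - 7.6731*s^2 + 7.6139*s - 0.7429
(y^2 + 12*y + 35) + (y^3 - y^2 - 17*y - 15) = y^3 - 5*y + 20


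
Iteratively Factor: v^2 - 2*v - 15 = (v - 5)*(v + 3)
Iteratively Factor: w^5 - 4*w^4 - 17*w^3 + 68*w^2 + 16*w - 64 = (w - 4)*(w^4 - 17*w^2 + 16) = (w - 4)^2*(w^3 + 4*w^2 - w - 4) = (w - 4)^2*(w + 1)*(w^2 + 3*w - 4) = (w - 4)^2*(w - 1)*(w + 1)*(w + 4)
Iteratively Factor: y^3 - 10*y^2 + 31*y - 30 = (y - 2)*(y^2 - 8*y + 15) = (y - 3)*(y - 2)*(y - 5)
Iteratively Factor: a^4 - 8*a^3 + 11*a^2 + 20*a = (a + 1)*(a^3 - 9*a^2 + 20*a) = a*(a + 1)*(a^2 - 9*a + 20) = a*(a - 4)*(a + 1)*(a - 5)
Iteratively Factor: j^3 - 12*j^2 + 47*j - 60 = (j - 5)*(j^2 - 7*j + 12) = (j - 5)*(j - 4)*(j - 3)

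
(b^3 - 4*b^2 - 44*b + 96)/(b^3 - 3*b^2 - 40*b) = (b^2 + 4*b - 12)/(b*(b + 5))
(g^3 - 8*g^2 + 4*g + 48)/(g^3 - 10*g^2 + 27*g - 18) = (g^2 - 2*g - 8)/(g^2 - 4*g + 3)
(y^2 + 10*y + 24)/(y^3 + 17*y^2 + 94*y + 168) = 1/(y + 7)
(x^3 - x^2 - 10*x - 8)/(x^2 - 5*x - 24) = (-x^3 + x^2 + 10*x + 8)/(-x^2 + 5*x + 24)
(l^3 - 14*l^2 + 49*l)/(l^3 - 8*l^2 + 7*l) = (l - 7)/(l - 1)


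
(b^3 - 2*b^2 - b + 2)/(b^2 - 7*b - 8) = (b^2 - 3*b + 2)/(b - 8)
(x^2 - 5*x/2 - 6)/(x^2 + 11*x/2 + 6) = (x - 4)/(x + 4)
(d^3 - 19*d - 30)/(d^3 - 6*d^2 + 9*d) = (d^3 - 19*d - 30)/(d*(d^2 - 6*d + 9))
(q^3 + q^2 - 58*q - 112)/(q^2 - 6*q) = (q^3 + q^2 - 58*q - 112)/(q*(q - 6))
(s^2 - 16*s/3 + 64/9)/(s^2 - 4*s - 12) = (-9*s^2 + 48*s - 64)/(9*(-s^2 + 4*s + 12))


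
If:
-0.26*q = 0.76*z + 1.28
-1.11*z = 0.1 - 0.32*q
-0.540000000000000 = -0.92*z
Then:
No Solution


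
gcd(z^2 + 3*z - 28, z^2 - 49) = z + 7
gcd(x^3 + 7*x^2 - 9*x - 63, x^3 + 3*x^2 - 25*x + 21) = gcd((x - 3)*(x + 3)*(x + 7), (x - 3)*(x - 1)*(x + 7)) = x^2 + 4*x - 21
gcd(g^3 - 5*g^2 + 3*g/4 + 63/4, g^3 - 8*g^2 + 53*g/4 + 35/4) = g - 7/2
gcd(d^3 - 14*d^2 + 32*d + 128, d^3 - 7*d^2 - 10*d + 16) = d^2 - 6*d - 16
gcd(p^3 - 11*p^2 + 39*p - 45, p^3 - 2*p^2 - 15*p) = p - 5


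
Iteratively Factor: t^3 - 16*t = (t + 4)*(t^2 - 4*t) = t*(t + 4)*(t - 4)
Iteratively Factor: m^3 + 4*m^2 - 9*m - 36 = (m + 3)*(m^2 + m - 12) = (m - 3)*(m + 3)*(m + 4)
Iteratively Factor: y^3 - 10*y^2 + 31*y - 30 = (y - 3)*(y^2 - 7*y + 10) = (y - 5)*(y - 3)*(y - 2)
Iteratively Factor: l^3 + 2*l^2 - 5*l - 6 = (l - 2)*(l^2 + 4*l + 3) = (l - 2)*(l + 1)*(l + 3)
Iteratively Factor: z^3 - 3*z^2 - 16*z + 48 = (z - 3)*(z^2 - 16) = (z - 3)*(z + 4)*(z - 4)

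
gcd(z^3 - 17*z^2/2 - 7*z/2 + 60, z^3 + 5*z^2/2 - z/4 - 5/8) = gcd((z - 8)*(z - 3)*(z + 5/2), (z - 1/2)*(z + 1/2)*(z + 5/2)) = z + 5/2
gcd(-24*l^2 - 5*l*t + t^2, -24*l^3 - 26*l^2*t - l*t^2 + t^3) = 1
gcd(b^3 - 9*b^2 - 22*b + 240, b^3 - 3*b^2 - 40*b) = b^2 - 3*b - 40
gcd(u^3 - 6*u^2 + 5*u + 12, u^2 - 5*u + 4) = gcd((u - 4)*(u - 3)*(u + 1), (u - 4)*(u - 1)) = u - 4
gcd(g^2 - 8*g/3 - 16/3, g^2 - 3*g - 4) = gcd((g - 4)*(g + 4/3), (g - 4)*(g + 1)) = g - 4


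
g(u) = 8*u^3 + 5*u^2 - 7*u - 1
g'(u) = 24*u^2 + 10*u - 7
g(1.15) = 9.73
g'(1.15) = 36.24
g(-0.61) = 3.31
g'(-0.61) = -4.17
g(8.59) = 5378.53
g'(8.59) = 1849.81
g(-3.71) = -314.73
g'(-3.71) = 286.24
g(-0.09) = -0.34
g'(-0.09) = -7.71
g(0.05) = -1.34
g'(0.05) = -6.44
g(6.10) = 1958.20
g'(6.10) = 947.04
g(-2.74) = -108.85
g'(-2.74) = 145.78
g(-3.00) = -151.00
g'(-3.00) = 179.00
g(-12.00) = -13021.00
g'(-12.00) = 3329.00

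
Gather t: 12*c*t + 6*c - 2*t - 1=6*c + t*(12*c - 2) - 1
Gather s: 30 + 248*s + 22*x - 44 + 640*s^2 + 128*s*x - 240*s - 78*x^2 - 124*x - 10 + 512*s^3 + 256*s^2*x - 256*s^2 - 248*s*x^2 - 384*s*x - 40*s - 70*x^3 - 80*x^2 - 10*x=512*s^3 + s^2*(256*x + 384) + s*(-248*x^2 - 256*x - 32) - 70*x^3 - 158*x^2 - 112*x - 24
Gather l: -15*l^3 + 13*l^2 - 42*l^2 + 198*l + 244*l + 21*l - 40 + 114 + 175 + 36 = -15*l^3 - 29*l^2 + 463*l + 285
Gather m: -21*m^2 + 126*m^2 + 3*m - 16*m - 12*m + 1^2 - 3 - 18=105*m^2 - 25*m - 20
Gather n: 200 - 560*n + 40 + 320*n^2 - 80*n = 320*n^2 - 640*n + 240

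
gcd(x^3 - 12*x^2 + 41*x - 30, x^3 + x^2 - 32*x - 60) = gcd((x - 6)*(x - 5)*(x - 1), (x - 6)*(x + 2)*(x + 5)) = x - 6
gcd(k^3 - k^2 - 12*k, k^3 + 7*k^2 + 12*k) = k^2 + 3*k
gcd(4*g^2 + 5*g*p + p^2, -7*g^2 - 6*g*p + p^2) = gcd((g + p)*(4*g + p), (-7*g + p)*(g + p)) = g + p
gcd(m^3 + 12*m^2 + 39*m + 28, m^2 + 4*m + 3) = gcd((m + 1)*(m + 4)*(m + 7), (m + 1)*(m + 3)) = m + 1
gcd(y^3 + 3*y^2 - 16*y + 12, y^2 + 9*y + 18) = y + 6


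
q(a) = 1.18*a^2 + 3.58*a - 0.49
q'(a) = 2.36*a + 3.58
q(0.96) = 4.03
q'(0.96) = 5.85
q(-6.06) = 21.15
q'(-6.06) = -10.72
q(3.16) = 22.61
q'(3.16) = 11.04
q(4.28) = 36.45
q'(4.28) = 13.68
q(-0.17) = -1.06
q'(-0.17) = 3.18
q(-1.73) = -3.15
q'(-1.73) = -0.50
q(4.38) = 37.83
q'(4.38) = 13.92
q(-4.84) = 9.83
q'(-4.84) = -7.84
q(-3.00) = -0.61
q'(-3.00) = -3.50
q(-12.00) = 126.47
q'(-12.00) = -24.74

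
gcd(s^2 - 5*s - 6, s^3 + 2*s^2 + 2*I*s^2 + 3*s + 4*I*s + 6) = 1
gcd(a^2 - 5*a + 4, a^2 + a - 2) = a - 1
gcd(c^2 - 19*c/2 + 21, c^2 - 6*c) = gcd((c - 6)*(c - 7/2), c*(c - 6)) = c - 6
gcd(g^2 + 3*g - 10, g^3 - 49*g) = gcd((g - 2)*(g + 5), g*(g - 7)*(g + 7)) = 1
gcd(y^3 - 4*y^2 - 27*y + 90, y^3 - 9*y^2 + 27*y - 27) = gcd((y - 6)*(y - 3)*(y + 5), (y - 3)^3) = y - 3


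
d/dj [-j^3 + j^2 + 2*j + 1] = -3*j^2 + 2*j + 2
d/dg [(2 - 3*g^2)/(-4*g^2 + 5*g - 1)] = (-15*g^2 + 22*g - 10)/(16*g^4 - 40*g^3 + 33*g^2 - 10*g + 1)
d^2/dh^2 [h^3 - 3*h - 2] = 6*h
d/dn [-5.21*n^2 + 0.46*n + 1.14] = 0.46 - 10.42*n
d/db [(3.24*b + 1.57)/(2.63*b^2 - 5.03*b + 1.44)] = (-8.5212*b^2 - 8.2582*b + 12.5627)/(6.9169*b^4 - 26.4578*b^3 + 32.8753*b^2 - 14.4864*b + 2.0736)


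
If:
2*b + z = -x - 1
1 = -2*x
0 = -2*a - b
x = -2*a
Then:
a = 1/4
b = -1/2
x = -1/2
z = 1/2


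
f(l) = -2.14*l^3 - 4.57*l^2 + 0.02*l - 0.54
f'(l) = -6.42*l^2 - 9.14*l + 0.02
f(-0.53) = -1.52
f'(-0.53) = 3.06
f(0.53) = -2.13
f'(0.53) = -6.63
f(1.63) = -21.92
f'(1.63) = -31.94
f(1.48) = -17.46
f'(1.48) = -27.57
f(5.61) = -522.09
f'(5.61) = -253.31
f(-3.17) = 21.64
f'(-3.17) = -35.52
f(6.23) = -695.25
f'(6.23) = -306.10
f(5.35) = -458.94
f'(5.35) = -232.64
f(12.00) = -4356.30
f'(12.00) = -1034.14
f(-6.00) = 297.06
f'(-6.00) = -176.26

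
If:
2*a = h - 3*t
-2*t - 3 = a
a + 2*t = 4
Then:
No Solution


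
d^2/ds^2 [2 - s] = 0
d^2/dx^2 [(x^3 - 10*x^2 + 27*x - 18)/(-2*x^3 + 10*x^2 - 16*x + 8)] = (5*x - 22)/(x^4 - 8*x^3 + 24*x^2 - 32*x + 16)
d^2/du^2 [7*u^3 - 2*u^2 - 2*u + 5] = 42*u - 4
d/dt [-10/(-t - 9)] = -10/(t + 9)^2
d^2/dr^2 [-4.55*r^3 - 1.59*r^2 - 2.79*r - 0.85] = -27.3*r - 3.18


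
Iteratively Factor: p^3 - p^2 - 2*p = (p + 1)*(p^2 - 2*p) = (p - 2)*(p + 1)*(p)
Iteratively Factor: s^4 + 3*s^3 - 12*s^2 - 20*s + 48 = (s + 4)*(s^3 - s^2 - 8*s + 12) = (s - 2)*(s + 4)*(s^2 + s - 6) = (s - 2)*(s + 3)*(s + 4)*(s - 2)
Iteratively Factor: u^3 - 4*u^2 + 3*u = (u)*(u^2 - 4*u + 3) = u*(u - 3)*(u - 1)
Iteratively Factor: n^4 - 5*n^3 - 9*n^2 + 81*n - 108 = (n - 3)*(n^3 - 2*n^2 - 15*n + 36) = (n - 3)^2*(n^2 + n - 12) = (n - 3)^2*(n + 4)*(n - 3)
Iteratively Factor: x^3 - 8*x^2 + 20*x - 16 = (x - 2)*(x^2 - 6*x + 8) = (x - 2)^2*(x - 4)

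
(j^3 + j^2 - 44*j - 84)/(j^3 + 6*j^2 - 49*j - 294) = (j + 2)/(j + 7)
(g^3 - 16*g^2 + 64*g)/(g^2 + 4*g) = (g^2 - 16*g + 64)/(g + 4)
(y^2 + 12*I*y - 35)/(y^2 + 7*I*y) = (y + 5*I)/y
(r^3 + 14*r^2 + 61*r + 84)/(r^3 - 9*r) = (r^2 + 11*r + 28)/(r*(r - 3))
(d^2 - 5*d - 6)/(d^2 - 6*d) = (d + 1)/d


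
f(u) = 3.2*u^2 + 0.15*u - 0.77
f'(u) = 6.4*u + 0.15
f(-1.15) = 3.29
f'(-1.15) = -7.21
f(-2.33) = 16.25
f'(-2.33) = -14.76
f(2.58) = 20.92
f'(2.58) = 16.66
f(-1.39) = 5.20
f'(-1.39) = -8.75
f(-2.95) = 26.64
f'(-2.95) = -18.73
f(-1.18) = 3.51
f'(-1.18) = -7.40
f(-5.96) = 112.01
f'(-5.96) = -37.99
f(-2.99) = 27.39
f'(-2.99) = -18.99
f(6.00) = 115.33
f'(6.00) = 38.55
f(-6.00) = 113.53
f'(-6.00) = -38.25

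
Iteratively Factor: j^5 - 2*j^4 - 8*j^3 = (j)*(j^4 - 2*j^3 - 8*j^2) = j^2*(j^3 - 2*j^2 - 8*j) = j^2*(j - 4)*(j^2 + 2*j) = j^3*(j - 4)*(j + 2)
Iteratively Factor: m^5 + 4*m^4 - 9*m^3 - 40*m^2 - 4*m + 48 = (m + 2)*(m^4 + 2*m^3 - 13*m^2 - 14*m + 24) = (m - 3)*(m + 2)*(m^3 + 5*m^2 + 2*m - 8) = (m - 3)*(m + 2)*(m + 4)*(m^2 + m - 2) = (m - 3)*(m - 1)*(m + 2)*(m + 4)*(m + 2)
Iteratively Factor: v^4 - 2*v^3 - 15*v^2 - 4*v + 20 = (v + 2)*(v^3 - 4*v^2 - 7*v + 10) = (v - 1)*(v + 2)*(v^2 - 3*v - 10) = (v - 1)*(v + 2)^2*(v - 5)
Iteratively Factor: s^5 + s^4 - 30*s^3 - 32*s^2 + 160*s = (s + 4)*(s^4 - 3*s^3 - 18*s^2 + 40*s) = s*(s + 4)*(s^3 - 3*s^2 - 18*s + 40) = s*(s - 5)*(s + 4)*(s^2 + 2*s - 8) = s*(s - 5)*(s - 2)*(s + 4)*(s + 4)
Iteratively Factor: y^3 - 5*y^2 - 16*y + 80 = (y - 5)*(y^2 - 16) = (y - 5)*(y - 4)*(y + 4)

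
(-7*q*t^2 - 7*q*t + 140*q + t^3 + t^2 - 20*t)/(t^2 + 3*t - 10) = (-7*q*t + 28*q + t^2 - 4*t)/(t - 2)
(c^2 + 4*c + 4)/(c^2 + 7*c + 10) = (c + 2)/(c + 5)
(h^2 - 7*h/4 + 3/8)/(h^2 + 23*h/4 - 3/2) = (h - 3/2)/(h + 6)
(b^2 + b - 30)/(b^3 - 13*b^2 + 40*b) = (b + 6)/(b*(b - 8))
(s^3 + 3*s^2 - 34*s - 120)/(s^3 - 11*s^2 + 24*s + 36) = (s^2 + 9*s + 20)/(s^2 - 5*s - 6)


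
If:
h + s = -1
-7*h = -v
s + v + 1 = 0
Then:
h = 0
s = -1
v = 0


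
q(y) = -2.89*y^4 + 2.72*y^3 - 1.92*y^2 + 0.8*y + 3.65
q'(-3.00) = 397.88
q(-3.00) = -323.56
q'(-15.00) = 40909.40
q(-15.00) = -155926.60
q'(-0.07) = 1.11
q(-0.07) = 3.58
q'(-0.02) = 0.88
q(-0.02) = 3.63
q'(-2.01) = 135.36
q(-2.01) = -74.97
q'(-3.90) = 825.62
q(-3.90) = -858.61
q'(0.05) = 0.63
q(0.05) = 3.69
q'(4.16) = -706.18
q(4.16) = -695.94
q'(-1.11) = 30.93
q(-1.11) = -7.71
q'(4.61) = -976.04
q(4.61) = -1072.26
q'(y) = -11.56*y^3 + 8.16*y^2 - 3.84*y + 0.8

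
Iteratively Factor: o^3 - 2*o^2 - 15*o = (o - 5)*(o^2 + 3*o) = o*(o - 5)*(o + 3)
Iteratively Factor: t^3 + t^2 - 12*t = (t)*(t^2 + t - 12) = t*(t + 4)*(t - 3)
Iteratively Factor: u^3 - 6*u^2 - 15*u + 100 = (u - 5)*(u^2 - u - 20) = (u - 5)*(u + 4)*(u - 5)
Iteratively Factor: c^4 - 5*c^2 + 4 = (c + 2)*(c^3 - 2*c^2 - c + 2) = (c - 2)*(c + 2)*(c^2 - 1) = (c - 2)*(c + 1)*(c + 2)*(c - 1)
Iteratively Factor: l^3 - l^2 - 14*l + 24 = (l + 4)*(l^2 - 5*l + 6) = (l - 3)*(l + 4)*(l - 2)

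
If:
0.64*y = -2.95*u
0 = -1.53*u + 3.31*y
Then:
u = 0.00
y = 0.00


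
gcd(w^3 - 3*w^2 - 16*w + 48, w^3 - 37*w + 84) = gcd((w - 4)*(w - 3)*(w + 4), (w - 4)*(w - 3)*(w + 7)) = w^2 - 7*w + 12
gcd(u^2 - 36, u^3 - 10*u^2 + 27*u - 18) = u - 6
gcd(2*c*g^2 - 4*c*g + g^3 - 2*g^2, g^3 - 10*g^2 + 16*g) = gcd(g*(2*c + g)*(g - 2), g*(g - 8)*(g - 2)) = g^2 - 2*g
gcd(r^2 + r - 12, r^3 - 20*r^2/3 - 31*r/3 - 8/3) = 1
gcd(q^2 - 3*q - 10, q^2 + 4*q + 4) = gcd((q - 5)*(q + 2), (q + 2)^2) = q + 2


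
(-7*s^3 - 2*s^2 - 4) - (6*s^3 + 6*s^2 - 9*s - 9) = -13*s^3 - 8*s^2 + 9*s + 5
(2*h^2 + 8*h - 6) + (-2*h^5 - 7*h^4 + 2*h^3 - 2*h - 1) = -2*h^5 - 7*h^4 + 2*h^3 + 2*h^2 + 6*h - 7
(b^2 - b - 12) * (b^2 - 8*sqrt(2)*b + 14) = b^4 - 8*sqrt(2)*b^3 - b^3 + 2*b^2 + 8*sqrt(2)*b^2 - 14*b + 96*sqrt(2)*b - 168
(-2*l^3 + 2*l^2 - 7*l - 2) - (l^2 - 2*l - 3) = -2*l^3 + l^2 - 5*l + 1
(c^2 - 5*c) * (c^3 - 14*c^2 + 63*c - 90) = c^5 - 19*c^4 + 133*c^3 - 405*c^2 + 450*c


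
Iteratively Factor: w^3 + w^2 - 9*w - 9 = (w + 3)*(w^2 - 2*w - 3) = (w + 1)*(w + 3)*(w - 3)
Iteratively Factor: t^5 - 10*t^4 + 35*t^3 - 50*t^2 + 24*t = (t - 4)*(t^4 - 6*t^3 + 11*t^2 - 6*t) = t*(t - 4)*(t^3 - 6*t^2 + 11*t - 6) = t*(t - 4)*(t - 1)*(t^2 - 5*t + 6) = t*(t - 4)*(t - 2)*(t - 1)*(t - 3)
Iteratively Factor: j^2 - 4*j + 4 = (j - 2)*(j - 2)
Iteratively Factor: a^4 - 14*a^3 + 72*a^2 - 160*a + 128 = (a - 4)*(a^3 - 10*a^2 + 32*a - 32) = (a - 4)*(a - 2)*(a^2 - 8*a + 16) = (a - 4)^2*(a - 2)*(a - 4)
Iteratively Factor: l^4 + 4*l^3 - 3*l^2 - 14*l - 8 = (l - 2)*(l^3 + 6*l^2 + 9*l + 4) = (l - 2)*(l + 1)*(l^2 + 5*l + 4) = (l - 2)*(l + 1)*(l + 4)*(l + 1)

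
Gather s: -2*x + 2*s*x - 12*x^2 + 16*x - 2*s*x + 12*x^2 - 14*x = 0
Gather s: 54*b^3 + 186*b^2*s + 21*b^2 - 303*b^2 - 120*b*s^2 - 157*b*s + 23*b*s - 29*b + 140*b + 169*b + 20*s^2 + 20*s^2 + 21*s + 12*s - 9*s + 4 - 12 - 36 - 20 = 54*b^3 - 282*b^2 + 280*b + s^2*(40 - 120*b) + s*(186*b^2 - 134*b + 24) - 64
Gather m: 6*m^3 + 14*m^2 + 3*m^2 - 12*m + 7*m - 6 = 6*m^3 + 17*m^2 - 5*m - 6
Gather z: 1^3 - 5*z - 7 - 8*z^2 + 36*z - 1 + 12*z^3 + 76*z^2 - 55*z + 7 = 12*z^3 + 68*z^2 - 24*z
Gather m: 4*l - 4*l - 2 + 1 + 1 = 0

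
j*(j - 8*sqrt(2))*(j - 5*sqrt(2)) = j^3 - 13*sqrt(2)*j^2 + 80*j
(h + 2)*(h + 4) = h^2 + 6*h + 8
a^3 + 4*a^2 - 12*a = a*(a - 2)*(a + 6)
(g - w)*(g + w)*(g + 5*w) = g^3 + 5*g^2*w - g*w^2 - 5*w^3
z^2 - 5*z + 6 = (z - 3)*(z - 2)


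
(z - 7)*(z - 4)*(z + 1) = z^3 - 10*z^2 + 17*z + 28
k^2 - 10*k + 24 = (k - 6)*(k - 4)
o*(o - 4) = o^2 - 4*o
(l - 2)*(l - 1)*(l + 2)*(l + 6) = l^4 + 5*l^3 - 10*l^2 - 20*l + 24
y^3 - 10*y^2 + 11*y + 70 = (y - 7)*(y - 5)*(y + 2)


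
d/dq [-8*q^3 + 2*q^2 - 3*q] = -24*q^2 + 4*q - 3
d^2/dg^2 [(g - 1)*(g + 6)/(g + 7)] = 16/(g^3 + 21*g^2 + 147*g + 343)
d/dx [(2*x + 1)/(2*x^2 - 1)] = 2*(2*x^2 - 2*x*(2*x + 1) - 1)/(2*x^2 - 1)^2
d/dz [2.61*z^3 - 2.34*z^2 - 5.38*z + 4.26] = 7.83*z^2 - 4.68*z - 5.38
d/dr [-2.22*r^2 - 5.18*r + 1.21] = -4.44*r - 5.18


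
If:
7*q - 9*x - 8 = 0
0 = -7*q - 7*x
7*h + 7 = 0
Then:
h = -1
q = 1/2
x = -1/2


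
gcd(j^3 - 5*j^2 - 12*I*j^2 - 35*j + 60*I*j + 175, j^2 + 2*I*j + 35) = j - 5*I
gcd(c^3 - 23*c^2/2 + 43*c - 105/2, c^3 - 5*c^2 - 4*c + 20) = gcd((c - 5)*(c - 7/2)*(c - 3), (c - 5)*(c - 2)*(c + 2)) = c - 5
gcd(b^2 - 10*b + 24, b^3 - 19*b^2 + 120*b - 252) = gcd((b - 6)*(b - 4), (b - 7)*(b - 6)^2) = b - 6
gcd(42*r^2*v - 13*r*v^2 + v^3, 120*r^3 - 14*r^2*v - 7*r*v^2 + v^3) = 6*r - v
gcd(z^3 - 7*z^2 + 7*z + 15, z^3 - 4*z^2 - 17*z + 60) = z^2 - 8*z + 15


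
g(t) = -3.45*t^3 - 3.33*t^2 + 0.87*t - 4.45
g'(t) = -10.35*t^2 - 6.66*t + 0.87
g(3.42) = -178.43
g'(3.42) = -142.96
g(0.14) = -4.40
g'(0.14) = -0.27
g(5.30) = -607.00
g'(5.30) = -325.16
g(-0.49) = -5.27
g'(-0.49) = 1.65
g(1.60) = -25.71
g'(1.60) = -36.28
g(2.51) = -77.80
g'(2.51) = -81.05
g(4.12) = -298.66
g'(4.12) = -202.25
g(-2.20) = 14.25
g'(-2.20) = -34.57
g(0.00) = -4.45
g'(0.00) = 0.87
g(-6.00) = 615.65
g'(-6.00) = -331.77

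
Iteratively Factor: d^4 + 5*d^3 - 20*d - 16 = (d + 4)*(d^3 + d^2 - 4*d - 4) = (d + 2)*(d + 4)*(d^2 - d - 2) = (d - 2)*(d + 2)*(d + 4)*(d + 1)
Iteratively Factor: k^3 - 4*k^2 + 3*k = (k - 3)*(k^2 - k) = k*(k - 3)*(k - 1)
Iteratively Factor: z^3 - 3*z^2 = (z)*(z^2 - 3*z) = z^2*(z - 3)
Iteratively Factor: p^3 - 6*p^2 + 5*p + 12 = (p - 4)*(p^2 - 2*p - 3) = (p - 4)*(p - 3)*(p + 1)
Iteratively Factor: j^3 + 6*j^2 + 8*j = (j)*(j^2 + 6*j + 8) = j*(j + 2)*(j + 4)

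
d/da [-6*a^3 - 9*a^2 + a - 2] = -18*a^2 - 18*a + 1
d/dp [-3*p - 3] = -3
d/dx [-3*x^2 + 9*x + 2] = 9 - 6*x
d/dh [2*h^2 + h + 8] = 4*h + 1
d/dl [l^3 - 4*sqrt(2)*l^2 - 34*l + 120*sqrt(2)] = 3*l^2 - 8*sqrt(2)*l - 34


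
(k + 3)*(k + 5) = k^2 + 8*k + 15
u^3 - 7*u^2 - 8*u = u*(u - 8)*(u + 1)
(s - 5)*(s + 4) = s^2 - s - 20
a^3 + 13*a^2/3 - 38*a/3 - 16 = (a - 8/3)*(a + 1)*(a + 6)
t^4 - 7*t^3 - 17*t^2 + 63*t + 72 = (t - 8)*(t - 3)*(t + 1)*(t + 3)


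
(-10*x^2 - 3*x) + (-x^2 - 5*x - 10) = -11*x^2 - 8*x - 10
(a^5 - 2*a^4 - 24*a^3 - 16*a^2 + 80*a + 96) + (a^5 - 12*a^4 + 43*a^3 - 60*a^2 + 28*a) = 2*a^5 - 14*a^4 + 19*a^3 - 76*a^2 + 108*a + 96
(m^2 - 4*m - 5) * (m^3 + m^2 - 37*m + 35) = m^5 - 3*m^4 - 46*m^3 + 178*m^2 + 45*m - 175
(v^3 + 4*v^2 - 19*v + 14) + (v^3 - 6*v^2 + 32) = 2*v^3 - 2*v^2 - 19*v + 46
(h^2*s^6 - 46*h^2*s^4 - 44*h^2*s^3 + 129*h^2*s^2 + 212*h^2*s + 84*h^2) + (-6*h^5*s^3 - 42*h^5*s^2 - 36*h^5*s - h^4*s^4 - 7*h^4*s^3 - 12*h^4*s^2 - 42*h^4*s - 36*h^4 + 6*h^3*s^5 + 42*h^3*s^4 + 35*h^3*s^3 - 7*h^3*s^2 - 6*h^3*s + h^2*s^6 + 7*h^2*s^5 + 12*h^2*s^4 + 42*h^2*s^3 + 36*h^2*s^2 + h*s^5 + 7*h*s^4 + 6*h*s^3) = -6*h^5*s^3 - 42*h^5*s^2 - 36*h^5*s - h^4*s^4 - 7*h^4*s^3 - 12*h^4*s^2 - 42*h^4*s - 36*h^4 + 6*h^3*s^5 + 42*h^3*s^4 + 35*h^3*s^3 - 7*h^3*s^2 - 6*h^3*s + 2*h^2*s^6 + 7*h^2*s^5 - 34*h^2*s^4 - 2*h^2*s^3 + 165*h^2*s^2 + 212*h^2*s + 84*h^2 + h*s^5 + 7*h*s^4 + 6*h*s^3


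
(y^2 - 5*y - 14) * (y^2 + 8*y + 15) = y^4 + 3*y^3 - 39*y^2 - 187*y - 210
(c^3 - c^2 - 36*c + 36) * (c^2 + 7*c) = c^5 + 6*c^4 - 43*c^3 - 216*c^2 + 252*c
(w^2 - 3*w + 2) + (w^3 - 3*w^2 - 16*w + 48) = w^3 - 2*w^2 - 19*w + 50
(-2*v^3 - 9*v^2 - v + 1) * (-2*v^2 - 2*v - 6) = 4*v^5 + 22*v^4 + 32*v^3 + 54*v^2 + 4*v - 6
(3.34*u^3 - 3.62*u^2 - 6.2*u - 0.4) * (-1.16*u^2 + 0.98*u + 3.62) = -3.8744*u^5 + 7.4724*u^4 + 15.7352*u^3 - 18.7164*u^2 - 22.836*u - 1.448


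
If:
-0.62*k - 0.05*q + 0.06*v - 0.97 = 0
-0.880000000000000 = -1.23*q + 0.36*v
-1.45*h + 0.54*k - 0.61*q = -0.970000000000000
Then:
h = -0.095878889823381*v - 0.236150374851913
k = 0.0731707317073171*v - 1.62221348019932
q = 0.292682926829268*v + 0.715447154471545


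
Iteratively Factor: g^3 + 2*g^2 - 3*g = (g + 3)*(g^2 - g) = g*(g + 3)*(g - 1)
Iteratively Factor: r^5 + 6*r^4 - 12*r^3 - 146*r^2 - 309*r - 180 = (r + 4)*(r^4 + 2*r^3 - 20*r^2 - 66*r - 45) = (r - 5)*(r + 4)*(r^3 + 7*r^2 + 15*r + 9) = (r - 5)*(r + 1)*(r + 4)*(r^2 + 6*r + 9) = (r - 5)*(r + 1)*(r + 3)*(r + 4)*(r + 3)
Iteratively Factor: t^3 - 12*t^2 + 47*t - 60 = (t - 5)*(t^2 - 7*t + 12) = (t - 5)*(t - 3)*(t - 4)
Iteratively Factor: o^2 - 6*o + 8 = (o - 4)*(o - 2)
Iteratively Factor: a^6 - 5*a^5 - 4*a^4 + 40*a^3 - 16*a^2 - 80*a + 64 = (a + 2)*(a^5 - 7*a^4 + 10*a^3 + 20*a^2 - 56*a + 32) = (a - 2)*(a + 2)*(a^4 - 5*a^3 + 20*a - 16) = (a - 4)*(a - 2)*(a + 2)*(a^3 - a^2 - 4*a + 4) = (a - 4)*(a - 2)*(a + 2)^2*(a^2 - 3*a + 2) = (a - 4)*(a - 2)^2*(a + 2)^2*(a - 1)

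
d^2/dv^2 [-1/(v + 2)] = -2/(v + 2)^3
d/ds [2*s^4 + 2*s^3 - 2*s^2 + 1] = 2*s*(4*s^2 + 3*s - 2)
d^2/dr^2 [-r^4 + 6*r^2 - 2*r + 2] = 12 - 12*r^2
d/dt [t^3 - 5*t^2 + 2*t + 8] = 3*t^2 - 10*t + 2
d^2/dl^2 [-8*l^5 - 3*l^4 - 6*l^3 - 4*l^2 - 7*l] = -160*l^3 - 36*l^2 - 36*l - 8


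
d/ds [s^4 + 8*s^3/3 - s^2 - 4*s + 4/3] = 4*s^3 + 8*s^2 - 2*s - 4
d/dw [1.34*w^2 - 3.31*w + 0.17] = 2.68*w - 3.31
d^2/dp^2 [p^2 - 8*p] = 2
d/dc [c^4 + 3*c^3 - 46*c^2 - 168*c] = 4*c^3 + 9*c^2 - 92*c - 168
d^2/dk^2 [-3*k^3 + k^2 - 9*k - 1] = 2 - 18*k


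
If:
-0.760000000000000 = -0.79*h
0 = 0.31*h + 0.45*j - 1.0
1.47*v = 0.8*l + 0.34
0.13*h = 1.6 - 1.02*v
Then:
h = 0.96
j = 1.56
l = 2.23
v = 1.45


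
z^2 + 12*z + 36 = (z + 6)^2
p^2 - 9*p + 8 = (p - 8)*(p - 1)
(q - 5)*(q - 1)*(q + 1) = q^3 - 5*q^2 - q + 5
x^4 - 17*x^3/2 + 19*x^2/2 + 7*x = x*(x - 7)*(x - 2)*(x + 1/2)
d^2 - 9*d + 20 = (d - 5)*(d - 4)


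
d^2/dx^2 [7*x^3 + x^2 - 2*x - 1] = 42*x + 2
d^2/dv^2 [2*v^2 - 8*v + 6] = 4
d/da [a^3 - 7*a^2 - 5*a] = 3*a^2 - 14*a - 5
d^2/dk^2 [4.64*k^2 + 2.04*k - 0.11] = 9.28000000000000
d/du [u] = 1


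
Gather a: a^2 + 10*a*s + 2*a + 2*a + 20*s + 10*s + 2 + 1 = a^2 + a*(10*s + 4) + 30*s + 3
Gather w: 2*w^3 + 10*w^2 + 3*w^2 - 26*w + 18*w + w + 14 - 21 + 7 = 2*w^3 + 13*w^2 - 7*w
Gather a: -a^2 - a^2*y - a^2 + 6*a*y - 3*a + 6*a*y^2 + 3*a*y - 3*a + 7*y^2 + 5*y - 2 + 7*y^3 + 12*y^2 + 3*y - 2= a^2*(-y - 2) + a*(6*y^2 + 9*y - 6) + 7*y^3 + 19*y^2 + 8*y - 4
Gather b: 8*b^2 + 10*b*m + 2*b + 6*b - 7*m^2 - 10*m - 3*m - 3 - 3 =8*b^2 + b*(10*m + 8) - 7*m^2 - 13*m - 6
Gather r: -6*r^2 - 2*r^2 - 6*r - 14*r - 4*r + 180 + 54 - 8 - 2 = -8*r^2 - 24*r + 224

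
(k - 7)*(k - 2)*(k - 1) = k^3 - 10*k^2 + 23*k - 14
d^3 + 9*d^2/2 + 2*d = d*(d + 1/2)*(d + 4)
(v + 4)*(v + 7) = v^2 + 11*v + 28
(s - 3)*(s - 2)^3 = s^4 - 9*s^3 + 30*s^2 - 44*s + 24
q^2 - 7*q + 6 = (q - 6)*(q - 1)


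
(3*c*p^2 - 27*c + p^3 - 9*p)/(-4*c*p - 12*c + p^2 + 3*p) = (3*c*p - 9*c + p^2 - 3*p)/(-4*c + p)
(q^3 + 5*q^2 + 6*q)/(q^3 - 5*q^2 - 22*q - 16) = q*(q + 3)/(q^2 - 7*q - 8)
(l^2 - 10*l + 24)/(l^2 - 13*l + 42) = (l - 4)/(l - 7)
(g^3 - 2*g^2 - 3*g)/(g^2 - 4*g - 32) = g*(-g^2 + 2*g + 3)/(-g^2 + 4*g + 32)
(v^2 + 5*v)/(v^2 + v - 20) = v/(v - 4)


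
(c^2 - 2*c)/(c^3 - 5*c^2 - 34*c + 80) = c/(c^2 - 3*c - 40)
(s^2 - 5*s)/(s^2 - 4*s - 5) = s/(s + 1)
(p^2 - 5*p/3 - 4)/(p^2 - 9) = (p + 4/3)/(p + 3)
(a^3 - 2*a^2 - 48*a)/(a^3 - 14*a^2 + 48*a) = (a + 6)/(a - 6)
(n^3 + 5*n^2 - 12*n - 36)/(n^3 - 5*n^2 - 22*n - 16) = (n^2 + 3*n - 18)/(n^2 - 7*n - 8)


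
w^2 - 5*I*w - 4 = (w - 4*I)*(w - I)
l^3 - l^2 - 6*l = l*(l - 3)*(l + 2)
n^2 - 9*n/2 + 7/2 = (n - 7/2)*(n - 1)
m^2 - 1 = (m - 1)*(m + 1)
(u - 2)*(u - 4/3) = u^2 - 10*u/3 + 8/3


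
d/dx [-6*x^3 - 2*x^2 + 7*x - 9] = -18*x^2 - 4*x + 7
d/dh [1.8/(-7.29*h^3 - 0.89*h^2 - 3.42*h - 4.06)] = (39.366*h^2 + 3.204*h + 6.156)/(7.29*h^3 + 0.89*h^2 + 3.42*h + 4.06)^2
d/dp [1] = 0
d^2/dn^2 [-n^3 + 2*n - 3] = -6*n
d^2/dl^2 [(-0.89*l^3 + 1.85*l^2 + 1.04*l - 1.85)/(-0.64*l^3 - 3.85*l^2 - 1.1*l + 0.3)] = (-5.90144000000001*l^6 - 6.31526400000001*l^5 + 3.58272000000002*l^4 + 58.47432*l^3 + 155.36529*l^2 + 42.4131*l + 7.7311)/(0.262144*l^9 + 4.73088*l^8 + 29.81088*l^7 + 72.960385*l^6 + 46.80225*l^5 - 0.631949999999996*l^4 - 6.1192*l^3 - 0.0494999999999999*l^2 + 0.297*l - 0.027)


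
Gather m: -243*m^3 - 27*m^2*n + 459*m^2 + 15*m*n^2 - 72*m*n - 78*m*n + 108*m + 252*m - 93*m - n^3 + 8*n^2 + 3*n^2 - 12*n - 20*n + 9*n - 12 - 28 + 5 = -243*m^3 + m^2*(459 - 27*n) + m*(15*n^2 - 150*n + 267) - n^3 + 11*n^2 - 23*n - 35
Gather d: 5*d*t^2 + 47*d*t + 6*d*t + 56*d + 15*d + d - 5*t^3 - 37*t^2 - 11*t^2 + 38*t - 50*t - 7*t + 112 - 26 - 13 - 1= d*(5*t^2 + 53*t + 72) - 5*t^3 - 48*t^2 - 19*t + 72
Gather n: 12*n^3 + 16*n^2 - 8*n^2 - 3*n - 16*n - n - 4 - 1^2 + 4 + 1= 12*n^3 + 8*n^2 - 20*n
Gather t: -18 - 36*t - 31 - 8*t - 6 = -44*t - 55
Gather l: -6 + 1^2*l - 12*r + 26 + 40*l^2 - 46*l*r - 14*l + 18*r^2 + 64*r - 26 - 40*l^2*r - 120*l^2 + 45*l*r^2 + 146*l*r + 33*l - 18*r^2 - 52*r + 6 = l^2*(-40*r - 80) + l*(45*r^2 + 100*r + 20)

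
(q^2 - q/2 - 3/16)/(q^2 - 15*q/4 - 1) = (q - 3/4)/(q - 4)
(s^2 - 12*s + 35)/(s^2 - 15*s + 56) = (s - 5)/(s - 8)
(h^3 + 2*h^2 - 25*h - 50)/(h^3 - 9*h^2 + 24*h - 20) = (h^2 + 7*h + 10)/(h^2 - 4*h + 4)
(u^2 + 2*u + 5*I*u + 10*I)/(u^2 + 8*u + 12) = (u + 5*I)/(u + 6)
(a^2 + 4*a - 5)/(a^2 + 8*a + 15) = (a - 1)/(a + 3)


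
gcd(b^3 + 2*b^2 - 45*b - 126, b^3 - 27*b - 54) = b + 3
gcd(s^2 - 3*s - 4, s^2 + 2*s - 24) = s - 4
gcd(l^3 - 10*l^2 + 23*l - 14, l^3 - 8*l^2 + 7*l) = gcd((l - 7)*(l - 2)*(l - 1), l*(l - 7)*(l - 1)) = l^2 - 8*l + 7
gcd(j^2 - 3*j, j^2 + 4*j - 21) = j - 3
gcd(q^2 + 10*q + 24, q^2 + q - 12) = q + 4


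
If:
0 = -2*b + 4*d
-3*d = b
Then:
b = 0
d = 0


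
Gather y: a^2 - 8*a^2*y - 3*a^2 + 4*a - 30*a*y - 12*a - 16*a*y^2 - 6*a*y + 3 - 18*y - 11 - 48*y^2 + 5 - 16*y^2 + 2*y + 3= -2*a^2 - 8*a + y^2*(-16*a - 64) + y*(-8*a^2 - 36*a - 16)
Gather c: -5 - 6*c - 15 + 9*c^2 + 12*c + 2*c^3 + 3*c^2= 2*c^3 + 12*c^2 + 6*c - 20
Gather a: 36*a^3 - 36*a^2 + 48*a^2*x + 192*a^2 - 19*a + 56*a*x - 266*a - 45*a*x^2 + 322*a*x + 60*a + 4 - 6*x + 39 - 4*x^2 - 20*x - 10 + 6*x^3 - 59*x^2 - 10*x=36*a^3 + a^2*(48*x + 156) + a*(-45*x^2 + 378*x - 225) + 6*x^3 - 63*x^2 - 36*x + 33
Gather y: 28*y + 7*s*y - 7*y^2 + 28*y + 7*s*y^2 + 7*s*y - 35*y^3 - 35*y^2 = -35*y^3 + y^2*(7*s - 42) + y*(14*s + 56)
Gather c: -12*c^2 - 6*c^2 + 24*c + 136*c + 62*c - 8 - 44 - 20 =-18*c^2 + 222*c - 72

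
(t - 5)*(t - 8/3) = t^2 - 23*t/3 + 40/3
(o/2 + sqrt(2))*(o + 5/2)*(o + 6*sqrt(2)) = o^3/2 + 5*o^2/4 + 4*sqrt(2)*o^2 + 12*o + 10*sqrt(2)*o + 30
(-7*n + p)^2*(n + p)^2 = 49*n^4 + 84*n^3*p + 22*n^2*p^2 - 12*n*p^3 + p^4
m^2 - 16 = (m - 4)*(m + 4)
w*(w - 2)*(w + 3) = w^3 + w^2 - 6*w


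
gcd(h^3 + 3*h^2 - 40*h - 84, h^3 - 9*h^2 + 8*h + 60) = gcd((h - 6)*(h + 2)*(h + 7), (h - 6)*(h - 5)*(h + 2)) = h^2 - 4*h - 12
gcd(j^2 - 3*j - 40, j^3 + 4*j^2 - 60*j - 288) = j - 8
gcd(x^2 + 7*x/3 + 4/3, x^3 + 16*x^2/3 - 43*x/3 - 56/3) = x + 1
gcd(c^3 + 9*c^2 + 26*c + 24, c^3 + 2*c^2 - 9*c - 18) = c^2 + 5*c + 6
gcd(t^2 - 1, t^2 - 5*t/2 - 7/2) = t + 1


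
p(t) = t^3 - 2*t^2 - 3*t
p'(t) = 3*t^2 - 4*t - 3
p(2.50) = -4.38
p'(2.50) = 5.75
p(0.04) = -0.12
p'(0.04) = -3.16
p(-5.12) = -171.29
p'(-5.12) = 96.12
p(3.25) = 3.45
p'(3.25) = 15.69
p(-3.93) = -79.80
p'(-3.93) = 59.05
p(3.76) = 13.60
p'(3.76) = 24.37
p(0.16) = -0.53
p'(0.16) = -3.56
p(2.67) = -3.23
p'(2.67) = 7.71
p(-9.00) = -864.00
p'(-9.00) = 276.00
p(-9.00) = -864.00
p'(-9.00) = 276.00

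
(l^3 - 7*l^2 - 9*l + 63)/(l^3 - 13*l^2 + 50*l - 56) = (l^2 - 9)/(l^2 - 6*l + 8)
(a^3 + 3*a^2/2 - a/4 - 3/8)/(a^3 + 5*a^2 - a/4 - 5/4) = (a + 3/2)/(a + 5)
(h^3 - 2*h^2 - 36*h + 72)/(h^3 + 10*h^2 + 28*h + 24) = (h^2 - 8*h + 12)/(h^2 + 4*h + 4)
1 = 1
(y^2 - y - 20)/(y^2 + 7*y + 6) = (y^2 - y - 20)/(y^2 + 7*y + 6)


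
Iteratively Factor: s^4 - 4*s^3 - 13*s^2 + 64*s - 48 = (s + 4)*(s^3 - 8*s^2 + 19*s - 12) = (s - 1)*(s + 4)*(s^2 - 7*s + 12) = (s - 4)*(s - 1)*(s + 4)*(s - 3)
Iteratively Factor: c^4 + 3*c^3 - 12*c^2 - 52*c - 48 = (c + 2)*(c^3 + c^2 - 14*c - 24) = (c - 4)*(c + 2)*(c^2 + 5*c + 6) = (c - 4)*(c + 2)^2*(c + 3)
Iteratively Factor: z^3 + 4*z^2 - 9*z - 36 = (z + 4)*(z^2 - 9) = (z - 3)*(z + 4)*(z + 3)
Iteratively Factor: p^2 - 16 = (p - 4)*(p + 4)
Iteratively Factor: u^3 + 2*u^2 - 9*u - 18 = (u + 2)*(u^2 - 9) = (u + 2)*(u + 3)*(u - 3)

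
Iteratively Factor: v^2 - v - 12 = (v - 4)*(v + 3)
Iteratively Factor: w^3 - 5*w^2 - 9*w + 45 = (w - 3)*(w^2 - 2*w - 15) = (w - 5)*(w - 3)*(w + 3)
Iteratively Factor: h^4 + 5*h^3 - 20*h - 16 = (h + 1)*(h^3 + 4*h^2 - 4*h - 16) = (h + 1)*(h + 2)*(h^2 + 2*h - 8) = (h - 2)*(h + 1)*(h + 2)*(h + 4)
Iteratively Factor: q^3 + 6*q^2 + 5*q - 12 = (q + 3)*(q^2 + 3*q - 4) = (q + 3)*(q + 4)*(q - 1)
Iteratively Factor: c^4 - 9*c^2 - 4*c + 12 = (c + 2)*(c^3 - 2*c^2 - 5*c + 6) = (c - 3)*(c + 2)*(c^2 + c - 2) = (c - 3)*(c - 1)*(c + 2)*(c + 2)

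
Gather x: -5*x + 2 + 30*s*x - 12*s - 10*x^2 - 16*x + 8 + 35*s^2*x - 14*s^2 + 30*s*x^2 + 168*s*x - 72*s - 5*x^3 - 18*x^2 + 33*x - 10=-14*s^2 - 84*s - 5*x^3 + x^2*(30*s - 28) + x*(35*s^2 + 198*s + 12)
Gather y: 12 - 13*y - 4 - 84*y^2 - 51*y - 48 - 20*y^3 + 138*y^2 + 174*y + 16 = -20*y^3 + 54*y^2 + 110*y - 24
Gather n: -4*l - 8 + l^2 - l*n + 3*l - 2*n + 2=l^2 - l + n*(-l - 2) - 6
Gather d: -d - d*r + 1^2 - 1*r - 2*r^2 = d*(-r - 1) - 2*r^2 - r + 1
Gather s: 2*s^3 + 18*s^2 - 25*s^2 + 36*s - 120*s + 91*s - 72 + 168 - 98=2*s^3 - 7*s^2 + 7*s - 2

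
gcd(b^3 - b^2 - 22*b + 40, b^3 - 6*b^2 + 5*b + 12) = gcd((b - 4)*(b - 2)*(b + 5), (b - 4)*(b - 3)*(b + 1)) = b - 4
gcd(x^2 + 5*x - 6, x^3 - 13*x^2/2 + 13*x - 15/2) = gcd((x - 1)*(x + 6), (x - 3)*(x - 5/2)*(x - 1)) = x - 1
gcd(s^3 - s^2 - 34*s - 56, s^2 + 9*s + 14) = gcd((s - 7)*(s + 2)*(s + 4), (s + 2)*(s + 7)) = s + 2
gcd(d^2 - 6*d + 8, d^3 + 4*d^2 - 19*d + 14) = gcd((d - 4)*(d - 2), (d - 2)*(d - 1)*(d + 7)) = d - 2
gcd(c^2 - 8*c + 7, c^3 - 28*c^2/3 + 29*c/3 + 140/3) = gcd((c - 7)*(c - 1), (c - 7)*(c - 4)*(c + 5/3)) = c - 7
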